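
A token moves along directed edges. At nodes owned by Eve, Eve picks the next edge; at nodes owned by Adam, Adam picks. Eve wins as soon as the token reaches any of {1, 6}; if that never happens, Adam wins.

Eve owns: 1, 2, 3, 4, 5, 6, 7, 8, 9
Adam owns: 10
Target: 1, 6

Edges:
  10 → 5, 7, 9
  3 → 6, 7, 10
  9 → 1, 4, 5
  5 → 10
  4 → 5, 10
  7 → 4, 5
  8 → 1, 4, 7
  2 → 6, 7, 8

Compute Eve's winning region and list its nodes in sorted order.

A0 = {1, 6}
A1: add {2, 3, 8, 9} — 2 (Eve) has 2→6; 3 (Eve) has 3→6; 8 (Eve) has 8→1; 9 (Eve) has 9→1.
A2 = A1; e.g. 4 (Eve) has no edge into A1. Fixed point.
Eve's winning region = {1, 2, 3, 6, 8, 9}.

1, 2, 3, 6, 8, 9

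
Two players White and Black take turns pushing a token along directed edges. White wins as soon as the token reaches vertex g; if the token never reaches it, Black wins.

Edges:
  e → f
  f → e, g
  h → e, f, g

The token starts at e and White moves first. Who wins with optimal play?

Black

Track states (vertex, player-to-move).
A0 = {(g,White), (g,Black)}
A1: add {(f,White), (h,White)}.
A2: add {(e,Black)}.
A3 = A2; e.g. (e,White) stays out. (e,White) never enters ⇒ Black avoids the target.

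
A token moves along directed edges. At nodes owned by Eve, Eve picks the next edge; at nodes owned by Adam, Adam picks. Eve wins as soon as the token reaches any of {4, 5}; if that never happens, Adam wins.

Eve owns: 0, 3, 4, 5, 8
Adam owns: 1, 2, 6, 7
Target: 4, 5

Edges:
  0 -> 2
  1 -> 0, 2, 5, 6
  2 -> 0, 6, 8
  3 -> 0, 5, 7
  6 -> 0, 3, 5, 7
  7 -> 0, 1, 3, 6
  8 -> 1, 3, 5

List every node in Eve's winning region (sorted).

A0 = {4, 5}
A1: add {3, 8} — 3 (Eve) has 3→5; 8 (Eve) has 8→5.
A2 = A1; e.g. 0 (Eve) has no edge into A1. Fixed point.
Eve's winning region = {3, 4, 5, 8}.

3, 4, 5, 8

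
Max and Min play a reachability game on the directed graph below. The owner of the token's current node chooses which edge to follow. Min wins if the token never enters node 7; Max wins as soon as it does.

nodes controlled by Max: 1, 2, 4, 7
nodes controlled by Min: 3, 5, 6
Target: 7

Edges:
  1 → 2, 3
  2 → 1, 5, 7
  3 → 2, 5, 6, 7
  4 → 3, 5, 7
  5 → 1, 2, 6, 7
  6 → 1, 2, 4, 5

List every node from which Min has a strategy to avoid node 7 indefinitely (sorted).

A0 = {7}
A1: add {2, 4} — 2 (Max) has 2→7; 4 (Max) has 4→7.
A2: add {1} — 1 (Max) has 1→2.
A3 = A2; e.g. 3 (Min) can still go to 5. Fixed point.
Max's attractor = {1, 2, 4, 7}; Min avoids the target exactly from the complement.

3, 5, 6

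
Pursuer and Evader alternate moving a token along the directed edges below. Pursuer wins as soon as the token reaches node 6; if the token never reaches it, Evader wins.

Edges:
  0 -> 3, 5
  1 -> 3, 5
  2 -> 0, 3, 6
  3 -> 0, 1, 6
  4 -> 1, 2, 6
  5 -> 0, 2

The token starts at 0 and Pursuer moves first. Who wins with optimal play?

Track states (vertex, player-to-move).
A0 = {(6,Pursuer), (6,Evader)}
A1: add {(2,Pursuer), (3,Pursuer), (4,Pursuer)}.
A2 = A1; e.g. (0,Pursuer) stays out. (0,Pursuer) never enters ⇒ Evader avoids the target.

Evader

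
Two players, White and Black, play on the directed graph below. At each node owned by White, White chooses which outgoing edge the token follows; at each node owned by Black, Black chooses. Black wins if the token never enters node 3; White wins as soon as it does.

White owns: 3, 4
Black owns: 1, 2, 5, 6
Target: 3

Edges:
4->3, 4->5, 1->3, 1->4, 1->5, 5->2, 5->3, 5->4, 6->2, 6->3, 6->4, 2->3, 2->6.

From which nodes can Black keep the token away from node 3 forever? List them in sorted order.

1, 2, 5, 6

A0 = {3}
A1: add {4} — 4 (White) has 4→3.
A2 = A1; e.g. 1 (Black) can still go to 5. Fixed point.
White's attractor = {3, 4}; Black avoids the target exactly from the complement.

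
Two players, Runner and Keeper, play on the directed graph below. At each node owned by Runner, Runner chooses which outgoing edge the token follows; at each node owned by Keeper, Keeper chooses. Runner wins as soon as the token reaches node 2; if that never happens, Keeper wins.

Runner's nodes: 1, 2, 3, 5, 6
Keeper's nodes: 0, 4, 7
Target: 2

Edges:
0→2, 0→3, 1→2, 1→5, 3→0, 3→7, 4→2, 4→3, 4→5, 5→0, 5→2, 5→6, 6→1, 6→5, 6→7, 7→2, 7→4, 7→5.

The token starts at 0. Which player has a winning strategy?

A0 = {2}
A1: add {1, 5} — 1 (Runner) has 1→2; 5 (Runner) has 5→2.
A2: add {6} — 6 (Runner) has 6→1.
A3 = A2; e.g. 0 (Keeper) can still go to 3. Fixed point.
0 never enters the attractor, so Keeper can avoid the target forever.

Keeper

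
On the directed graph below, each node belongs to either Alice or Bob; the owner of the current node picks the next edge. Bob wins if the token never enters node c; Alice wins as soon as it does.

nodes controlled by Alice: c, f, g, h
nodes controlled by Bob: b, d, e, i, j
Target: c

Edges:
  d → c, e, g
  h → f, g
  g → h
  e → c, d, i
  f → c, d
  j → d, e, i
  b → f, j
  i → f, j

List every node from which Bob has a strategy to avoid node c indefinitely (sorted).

b, d, e, i, j

A0 = {c}
A1: add {f} — f (Alice) has f→c.
A2: add {h} — h (Alice) has h→f.
A3: add {g} — g (Alice) has g→h.
A4 = A3; e.g. b (Bob) can still go to j. Fixed point.
Alice's attractor = {c, f, g, h}; Bob avoids the target exactly from the complement.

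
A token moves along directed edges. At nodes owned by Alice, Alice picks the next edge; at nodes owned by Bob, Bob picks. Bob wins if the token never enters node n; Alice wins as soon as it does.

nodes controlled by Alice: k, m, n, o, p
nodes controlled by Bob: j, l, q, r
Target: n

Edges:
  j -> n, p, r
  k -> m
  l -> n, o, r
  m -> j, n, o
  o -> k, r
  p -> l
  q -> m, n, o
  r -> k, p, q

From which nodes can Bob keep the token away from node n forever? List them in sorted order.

j, l, p, r

A0 = {n}
A1: add {m} — m (Alice) has m→n.
A2: add {k} — k (Alice) has k→m.
A3: add {o} — o (Alice) has o→k.
A4: add {q} — q (Bob): all of {m, n, o} already in.
A5 = A4; e.g. j (Bob) can still go to p. Fixed point.
Alice's attractor = {k, m, n, o, q}; Bob avoids the target exactly from the complement.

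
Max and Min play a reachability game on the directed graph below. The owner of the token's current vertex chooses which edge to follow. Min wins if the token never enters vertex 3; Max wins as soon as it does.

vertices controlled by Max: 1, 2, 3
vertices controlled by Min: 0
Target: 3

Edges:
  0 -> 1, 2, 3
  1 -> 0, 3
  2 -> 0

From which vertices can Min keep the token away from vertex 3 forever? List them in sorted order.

A0 = {3}
A1: add {1} — 1 (Max) has 1→3.
A2 = A1; e.g. 0 (Min) can still go to 2. Fixed point.
Max's attractor = {1, 3}; Min avoids the target exactly from the complement.

0, 2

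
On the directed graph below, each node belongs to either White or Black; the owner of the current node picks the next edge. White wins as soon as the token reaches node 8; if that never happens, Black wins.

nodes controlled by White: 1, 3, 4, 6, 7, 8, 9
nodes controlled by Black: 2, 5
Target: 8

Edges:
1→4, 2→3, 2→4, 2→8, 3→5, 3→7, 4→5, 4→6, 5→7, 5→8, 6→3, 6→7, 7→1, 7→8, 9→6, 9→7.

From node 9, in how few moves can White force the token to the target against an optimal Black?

A0 = {8}
A1: add {7} — 7 (White) has 7→8.
A2: add {3, 5, 6, 9} — 3 (White) has 3→7; 5 (Black): all of {7, 8} already in; 6 (White) has 6→7; 9 (White) has 9→7.
9 enters the attractor at level 2, so White can force the target in 2 moves from there.

2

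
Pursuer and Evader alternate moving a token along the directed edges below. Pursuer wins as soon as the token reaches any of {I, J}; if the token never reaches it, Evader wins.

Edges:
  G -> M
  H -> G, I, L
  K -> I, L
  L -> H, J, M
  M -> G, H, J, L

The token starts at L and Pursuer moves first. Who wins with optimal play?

Pursuer

Track states (vertex, player-to-move).
A0 = {(I,Pursuer), (I,Evader), (J,Pursuer), (J,Evader)}
A1: add {(H,Pursuer), (K,Pursuer), (L,Pursuer), (M,Pursuer)}.
(L,Pursuer) ∈ A1 ⇒ Pursuer forces the target.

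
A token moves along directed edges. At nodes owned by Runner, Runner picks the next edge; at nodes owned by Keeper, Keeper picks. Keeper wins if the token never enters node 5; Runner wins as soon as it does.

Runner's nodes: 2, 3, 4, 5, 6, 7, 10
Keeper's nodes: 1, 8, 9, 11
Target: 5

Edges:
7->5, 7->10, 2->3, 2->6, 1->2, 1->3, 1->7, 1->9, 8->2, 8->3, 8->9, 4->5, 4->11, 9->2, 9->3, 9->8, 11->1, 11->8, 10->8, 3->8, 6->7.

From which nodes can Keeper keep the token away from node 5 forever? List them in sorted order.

1, 3, 8, 9, 10, 11

A0 = {5}
A1: add {4, 7} — 4 (Runner) has 4→5; 7 (Runner) has 7→5.
A2: add {6} — 6 (Runner) has 6→7.
A3: add {2} — 2 (Runner) has 2→6.
A4 = A3; e.g. 1 (Keeper) can still go to 3. Fixed point.
Runner's attractor = {2, 4, 5, 6, 7}; Keeper avoids the target exactly from the complement.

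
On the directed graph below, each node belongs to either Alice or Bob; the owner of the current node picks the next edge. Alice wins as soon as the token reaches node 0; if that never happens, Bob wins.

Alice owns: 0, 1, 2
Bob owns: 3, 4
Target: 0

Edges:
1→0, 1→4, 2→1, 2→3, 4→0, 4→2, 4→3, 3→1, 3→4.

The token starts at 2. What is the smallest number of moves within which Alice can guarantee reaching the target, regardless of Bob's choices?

2

A0 = {0}
A1: add {1} — 1 (Alice) has 1→0.
A2: add {2} — 2 (Alice) has 2→1.
A3 = A2; e.g. 3 (Bob) can still go to 4. Fixed point.
2 enters the attractor at level 2, so Alice can force the target in 2 moves from there.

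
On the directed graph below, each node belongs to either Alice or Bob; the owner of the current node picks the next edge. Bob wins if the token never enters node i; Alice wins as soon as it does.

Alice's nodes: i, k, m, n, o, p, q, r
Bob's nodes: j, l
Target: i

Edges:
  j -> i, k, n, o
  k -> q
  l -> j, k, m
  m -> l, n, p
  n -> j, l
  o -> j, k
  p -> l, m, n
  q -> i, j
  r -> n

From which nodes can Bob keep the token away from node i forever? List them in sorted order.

j, l, m, n, p, r

A0 = {i}
A1: add {q} — q (Alice) has q→i.
A2: add {k} — k (Alice) has k→q.
A3: add {o} — o (Alice) has o→k.
A4 = A3; e.g. j (Bob) can still go to n. Fixed point.
Alice's attractor = {i, k, o, q}; Bob avoids the target exactly from the complement.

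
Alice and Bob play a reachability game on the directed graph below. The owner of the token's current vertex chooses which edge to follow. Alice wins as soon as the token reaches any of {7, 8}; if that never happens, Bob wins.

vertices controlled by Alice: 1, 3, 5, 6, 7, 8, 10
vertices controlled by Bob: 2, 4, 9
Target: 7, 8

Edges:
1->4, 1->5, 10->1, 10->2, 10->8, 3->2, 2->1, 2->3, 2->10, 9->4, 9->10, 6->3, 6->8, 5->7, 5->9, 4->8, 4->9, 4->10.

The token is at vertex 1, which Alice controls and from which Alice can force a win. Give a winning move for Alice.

A0 = {7, 8}
A1: add {5, 6, 10} — 5 (Alice) has 5→7; 6 (Alice) has 6→8; 10 (Alice) has 10→8.
A2: add {1} — 1 (Alice) has 1→5.
A3 = A2; e.g. 2 (Bob) can still go to 3. Fixed point.
From 1, successor 5 is in the attractor (rank 1); the other successor 4 is not.

5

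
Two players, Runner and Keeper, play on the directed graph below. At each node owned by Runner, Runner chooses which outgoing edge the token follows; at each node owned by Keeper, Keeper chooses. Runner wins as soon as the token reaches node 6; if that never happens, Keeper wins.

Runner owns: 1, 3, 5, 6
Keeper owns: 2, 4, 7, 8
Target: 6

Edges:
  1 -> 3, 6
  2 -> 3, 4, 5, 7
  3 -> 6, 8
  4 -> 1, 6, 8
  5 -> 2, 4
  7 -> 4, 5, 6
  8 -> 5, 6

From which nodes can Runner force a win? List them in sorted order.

1, 3, 6

A0 = {6}
A1: add {1, 3} — 1 (Runner) has 1→6; 3 (Runner) has 3→6.
A2 = A1; e.g. 2 (Keeper) can still go to 4. Fixed point.
Runner's winning region = {1, 3, 6}.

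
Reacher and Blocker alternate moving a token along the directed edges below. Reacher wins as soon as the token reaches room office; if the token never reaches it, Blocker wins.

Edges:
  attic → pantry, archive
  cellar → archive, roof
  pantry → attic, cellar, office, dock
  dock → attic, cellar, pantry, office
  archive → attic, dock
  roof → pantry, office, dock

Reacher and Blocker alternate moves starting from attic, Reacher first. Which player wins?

Track states (vertex, player-to-move).
A0 = {(office,Reacher), (office,Blocker)}
A1: add {(pantry,Reacher), (dock,Reacher), (roof,Reacher)}.
A2: add {(roof,Blocker)}.
A3: add {(cellar,Reacher)}.
A4 = A3; e.g. (attic,Reacher) stays out. (attic,Reacher) never enters ⇒ Blocker avoids the target.

Blocker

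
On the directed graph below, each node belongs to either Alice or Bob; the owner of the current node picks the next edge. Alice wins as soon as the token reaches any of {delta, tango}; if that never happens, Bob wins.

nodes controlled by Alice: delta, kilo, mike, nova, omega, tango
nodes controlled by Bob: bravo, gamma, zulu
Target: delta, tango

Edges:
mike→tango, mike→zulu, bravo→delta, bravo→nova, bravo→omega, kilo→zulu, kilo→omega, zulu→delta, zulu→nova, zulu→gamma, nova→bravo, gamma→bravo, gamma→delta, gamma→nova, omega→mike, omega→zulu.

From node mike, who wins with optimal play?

Alice

A0 = {delta, tango}
A1: add {mike} — mike (Alice) has mike→tango.
mike ∈ A1, so Alice can force the target.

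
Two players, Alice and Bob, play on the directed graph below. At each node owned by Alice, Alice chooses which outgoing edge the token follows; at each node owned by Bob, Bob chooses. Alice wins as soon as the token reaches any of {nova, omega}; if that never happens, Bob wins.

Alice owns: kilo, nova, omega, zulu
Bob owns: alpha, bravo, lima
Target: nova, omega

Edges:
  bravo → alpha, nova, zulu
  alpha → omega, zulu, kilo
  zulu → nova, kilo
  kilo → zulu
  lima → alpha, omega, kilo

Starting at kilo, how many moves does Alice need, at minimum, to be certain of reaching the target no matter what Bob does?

A0 = {nova, omega}
A1: add {zulu} — zulu (Alice) has zulu→nova.
A2: add {kilo} — kilo (Alice) has kilo→zulu.
kilo enters the attractor at level 2, so Alice can force the target in 2 moves from there.

2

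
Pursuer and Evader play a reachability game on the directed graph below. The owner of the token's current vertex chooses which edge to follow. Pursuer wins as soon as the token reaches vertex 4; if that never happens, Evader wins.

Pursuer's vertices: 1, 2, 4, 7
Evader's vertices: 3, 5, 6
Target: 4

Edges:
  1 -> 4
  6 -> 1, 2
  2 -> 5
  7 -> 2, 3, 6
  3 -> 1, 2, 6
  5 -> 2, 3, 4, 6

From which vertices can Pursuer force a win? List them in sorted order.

A0 = {4}
A1: add {1} — 1 (Pursuer) has 1→4.
A2 = A1; e.g. 2 (Pursuer) has no edge into A1. Fixed point.
Pursuer's winning region = {1, 4}.

1, 4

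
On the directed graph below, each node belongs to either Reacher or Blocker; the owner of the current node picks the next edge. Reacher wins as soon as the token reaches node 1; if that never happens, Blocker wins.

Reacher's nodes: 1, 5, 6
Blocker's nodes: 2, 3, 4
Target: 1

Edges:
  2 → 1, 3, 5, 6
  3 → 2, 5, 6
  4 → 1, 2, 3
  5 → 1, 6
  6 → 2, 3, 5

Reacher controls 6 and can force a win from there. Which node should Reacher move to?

5

A0 = {1}
A1: add {5} — 5 (Reacher) has 5→1.
A2: add {6} — 6 (Reacher) has 6→5.
A3 = A2; e.g. 2 (Blocker) can still go to 3. Fixed point.
From 6, successor 5 is in the attractor (rank 1); the other successors 2, 3 are not.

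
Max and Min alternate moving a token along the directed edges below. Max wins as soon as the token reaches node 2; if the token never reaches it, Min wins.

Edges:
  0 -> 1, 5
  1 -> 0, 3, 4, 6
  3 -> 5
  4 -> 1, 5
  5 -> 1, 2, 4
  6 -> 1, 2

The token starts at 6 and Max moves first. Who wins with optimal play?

Max

Track states (vertex, player-to-move).
A0 = {(2,Max), (2,Min)}
A1: add {(5,Max), (6,Max)}.
(6,Max) ∈ A1 ⇒ Max forces the target.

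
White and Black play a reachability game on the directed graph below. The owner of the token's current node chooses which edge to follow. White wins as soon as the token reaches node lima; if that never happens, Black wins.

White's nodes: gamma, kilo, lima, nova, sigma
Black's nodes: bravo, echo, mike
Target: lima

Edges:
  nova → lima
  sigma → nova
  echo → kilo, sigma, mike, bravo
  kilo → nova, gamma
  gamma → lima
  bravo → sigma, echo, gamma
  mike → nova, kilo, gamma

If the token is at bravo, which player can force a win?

A0 = {lima}
A1: add {gamma, nova} — nova (White) has nova→lima; gamma (White) has gamma→lima.
A2: add {kilo, sigma} — kilo (White) has kilo→nova; sigma (White) has sigma→nova.
A3: add {mike} — mike (Black): all of {nova, kilo, gamma} already in.
A4 = A3; e.g. echo (Black) can still go to bravo. Fixed point.
bravo never enters the attractor, so Black can avoid the target forever.

Black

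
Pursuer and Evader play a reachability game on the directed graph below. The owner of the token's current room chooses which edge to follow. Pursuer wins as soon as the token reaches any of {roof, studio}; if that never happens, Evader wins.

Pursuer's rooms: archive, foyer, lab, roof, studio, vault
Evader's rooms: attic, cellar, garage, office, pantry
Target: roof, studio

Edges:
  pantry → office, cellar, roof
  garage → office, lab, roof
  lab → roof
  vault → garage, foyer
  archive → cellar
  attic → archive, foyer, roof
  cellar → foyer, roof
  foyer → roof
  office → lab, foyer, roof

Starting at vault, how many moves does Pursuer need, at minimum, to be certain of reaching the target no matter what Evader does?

2

A0 = {roof, studio}
A1: add {foyer, lab} — lab (Pursuer) has lab→roof; foyer (Pursuer) has foyer→roof.
A2: add {cellar, office, vault} — vault (Pursuer) has vault→foyer; office (Evader): all of {lab, foyer, roof} already in; cellar (Evader): all of {foyer, roof} already in.
vault enters the attractor at level 2, so Pursuer can force the target in 2 moves from there.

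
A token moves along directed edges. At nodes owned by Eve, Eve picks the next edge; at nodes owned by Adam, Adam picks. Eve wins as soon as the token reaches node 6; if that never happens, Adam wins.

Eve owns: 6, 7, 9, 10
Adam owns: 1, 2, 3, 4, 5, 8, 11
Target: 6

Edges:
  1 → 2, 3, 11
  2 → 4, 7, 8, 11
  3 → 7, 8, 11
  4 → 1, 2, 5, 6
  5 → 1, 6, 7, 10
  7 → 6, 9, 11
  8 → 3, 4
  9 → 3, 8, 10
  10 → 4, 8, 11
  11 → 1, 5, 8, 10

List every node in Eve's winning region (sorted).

6, 7

A0 = {6}
A1: add {7} — 7 (Eve) has 7→6.
A2 = A1; e.g. 1 (Adam) can still go to 2. Fixed point.
Eve's winning region = {6, 7}.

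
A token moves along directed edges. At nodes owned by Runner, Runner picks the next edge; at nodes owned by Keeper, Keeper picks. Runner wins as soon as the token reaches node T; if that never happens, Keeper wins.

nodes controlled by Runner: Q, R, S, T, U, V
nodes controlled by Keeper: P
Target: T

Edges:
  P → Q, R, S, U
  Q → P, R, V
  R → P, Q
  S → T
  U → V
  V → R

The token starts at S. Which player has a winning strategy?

Runner

A0 = {T}
A1: add {S} — S (Runner) has S→T.
A2 = A1; e.g. P (Keeper) can still go to Q. Fixed point.
S ∈ A1, so Runner can force the target.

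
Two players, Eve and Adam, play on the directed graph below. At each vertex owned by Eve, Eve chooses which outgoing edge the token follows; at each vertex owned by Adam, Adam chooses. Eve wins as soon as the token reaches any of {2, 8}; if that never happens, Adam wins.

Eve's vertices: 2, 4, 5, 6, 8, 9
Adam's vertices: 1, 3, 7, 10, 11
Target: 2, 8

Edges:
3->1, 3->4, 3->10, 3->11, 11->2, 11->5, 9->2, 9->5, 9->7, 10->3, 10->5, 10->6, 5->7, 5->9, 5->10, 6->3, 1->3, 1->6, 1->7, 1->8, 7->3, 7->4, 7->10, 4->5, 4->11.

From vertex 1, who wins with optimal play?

Adam

A0 = {2, 8}
A1: add {9} — 9 (Eve) has 9→2.
A2: add {5} — 5 (Eve) has 5→9.
A3: add {4, 11} — 4 (Eve) has 4→5; 11 (Adam): all of {2, 5} already in.
A4 = A3; e.g. 1 (Adam) can still go to 3. Fixed point.
1 never enters the attractor, so Adam can avoid the target forever.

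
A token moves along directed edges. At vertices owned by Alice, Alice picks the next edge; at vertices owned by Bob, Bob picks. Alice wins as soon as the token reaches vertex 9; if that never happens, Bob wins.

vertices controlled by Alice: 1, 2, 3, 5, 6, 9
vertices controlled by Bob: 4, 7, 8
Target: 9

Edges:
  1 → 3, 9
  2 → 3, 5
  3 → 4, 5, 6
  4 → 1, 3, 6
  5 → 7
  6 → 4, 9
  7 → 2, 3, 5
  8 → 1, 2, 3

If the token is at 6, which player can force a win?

A0 = {9}
A1: add {1, 6} — 1 (Alice) has 1→9; 6 (Alice) has 6→9.
6 ∈ A1, so Alice can force the target.

Alice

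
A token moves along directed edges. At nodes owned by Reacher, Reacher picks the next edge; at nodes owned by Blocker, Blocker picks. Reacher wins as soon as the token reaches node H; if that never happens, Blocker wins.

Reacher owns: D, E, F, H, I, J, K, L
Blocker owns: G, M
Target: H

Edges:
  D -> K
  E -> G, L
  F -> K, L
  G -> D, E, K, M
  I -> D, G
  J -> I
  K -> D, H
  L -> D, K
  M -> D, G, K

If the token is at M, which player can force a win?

Blocker

A0 = {H}
A1: add {K} — K (Reacher) has K→H.
A2: add {D, F, L} — D (Reacher) has D→K; F (Reacher) has F→K; L (Reacher) has L→K.
A3: add {E, I} — E (Reacher) has E→L; I (Reacher) has I→D.
A4: add {J} — J (Reacher) has J→I.
A5 = A4; e.g. G (Blocker) can still go to M. Fixed point.
M never enters the attractor, so Blocker can avoid the target forever.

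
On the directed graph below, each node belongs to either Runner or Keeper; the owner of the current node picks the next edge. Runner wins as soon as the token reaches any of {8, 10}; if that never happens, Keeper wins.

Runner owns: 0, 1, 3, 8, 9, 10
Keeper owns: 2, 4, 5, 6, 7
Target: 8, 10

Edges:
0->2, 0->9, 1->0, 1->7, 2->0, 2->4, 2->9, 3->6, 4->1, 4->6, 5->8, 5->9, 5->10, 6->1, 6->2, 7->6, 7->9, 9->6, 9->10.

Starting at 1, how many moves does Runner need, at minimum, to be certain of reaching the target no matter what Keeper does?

A0 = {8, 10}
A1: add {9} — 9 (Runner) has 9→10.
A2: add {0, 5} — 0 (Runner) has 0→9; 5 (Keeper): all of {8, 9, 10} already in.
A3: add {1} — 1 (Runner) has 1→0.
A4 = A3; e.g. 2 (Keeper) can still go to 4. Fixed point.
1 enters the attractor at level 3, so Runner can force the target in 3 moves from there.

3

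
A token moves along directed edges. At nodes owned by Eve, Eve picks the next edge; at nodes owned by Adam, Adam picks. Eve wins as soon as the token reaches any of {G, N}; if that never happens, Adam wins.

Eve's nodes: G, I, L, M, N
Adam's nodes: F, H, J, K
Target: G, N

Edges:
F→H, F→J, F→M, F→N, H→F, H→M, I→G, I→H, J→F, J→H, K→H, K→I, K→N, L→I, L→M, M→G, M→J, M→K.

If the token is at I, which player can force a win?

A0 = {G, N}
A1: add {I, M} — I (Eve) has I→G; M (Eve) has M→G.
I ∈ A1, so Eve can force the target.

Eve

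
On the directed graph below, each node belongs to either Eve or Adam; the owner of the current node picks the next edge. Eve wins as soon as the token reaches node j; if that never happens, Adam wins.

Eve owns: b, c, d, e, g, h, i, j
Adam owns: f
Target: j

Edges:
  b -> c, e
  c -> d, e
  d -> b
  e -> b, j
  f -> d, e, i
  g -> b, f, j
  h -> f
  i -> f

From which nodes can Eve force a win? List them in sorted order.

A0 = {j}
A1: add {e, g} — e (Eve) has e→j; g (Eve) has g→j.
A2: add {b, c} — b (Eve) has b→e; c (Eve) has c→e.
A3: add {d} — d (Eve) has d→b.
A4 = A3; e.g. f (Adam) can still go to i. Fixed point.
Eve's winning region = {b, c, d, e, g, j}.

b, c, d, e, g, j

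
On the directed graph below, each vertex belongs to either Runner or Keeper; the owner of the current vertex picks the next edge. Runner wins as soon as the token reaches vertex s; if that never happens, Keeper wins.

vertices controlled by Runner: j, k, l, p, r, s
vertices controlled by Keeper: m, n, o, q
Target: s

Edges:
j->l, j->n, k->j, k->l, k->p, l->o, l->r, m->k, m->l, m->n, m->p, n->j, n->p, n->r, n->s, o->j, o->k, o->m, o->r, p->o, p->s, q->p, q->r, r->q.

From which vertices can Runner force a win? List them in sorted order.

k, p, s

A0 = {s}
A1: add {p} — p (Runner) has p→s.
A2: add {k} — k (Runner) has k→p.
A3 = A2; e.g. j (Runner) has no edge into A2. Fixed point.
Runner's winning region = {k, p, s}.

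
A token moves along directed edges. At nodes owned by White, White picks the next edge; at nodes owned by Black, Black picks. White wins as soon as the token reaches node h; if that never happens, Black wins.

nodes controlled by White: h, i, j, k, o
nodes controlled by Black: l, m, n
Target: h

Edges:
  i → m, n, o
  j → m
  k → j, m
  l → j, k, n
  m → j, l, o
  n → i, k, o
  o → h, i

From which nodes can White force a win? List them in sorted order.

A0 = {h}
A1: add {o} — o (White) has o→h.
A2: add {i} — i (White) has i→o.
A3 = A2; e.g. j (White) has no edge into A2. Fixed point.
White's winning region = {h, i, o}.

h, i, o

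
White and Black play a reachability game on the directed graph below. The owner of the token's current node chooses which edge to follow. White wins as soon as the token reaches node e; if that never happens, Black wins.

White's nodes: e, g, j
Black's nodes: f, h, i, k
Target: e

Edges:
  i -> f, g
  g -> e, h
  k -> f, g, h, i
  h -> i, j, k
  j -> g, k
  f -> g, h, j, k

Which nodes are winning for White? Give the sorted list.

A0 = {e}
A1: add {g} — g (White) has g→e.
A2: add {j} — j (White) has j→g.
A3 = A2; e.g. f (Black) can still go to h. Fixed point.
White's winning region = {e, g, j}.

e, g, j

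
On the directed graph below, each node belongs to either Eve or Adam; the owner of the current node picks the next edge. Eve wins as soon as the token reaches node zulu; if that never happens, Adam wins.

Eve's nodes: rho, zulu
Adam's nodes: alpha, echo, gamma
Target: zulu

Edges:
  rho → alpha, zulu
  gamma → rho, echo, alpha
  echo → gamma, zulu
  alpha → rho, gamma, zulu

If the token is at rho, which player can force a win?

A0 = {zulu}
A1: add {rho} — rho (Eve) has rho→zulu.
A2 = A1; e.g. gamma (Adam) can still go to echo. Fixed point.
rho ∈ A1, so Eve can force the target.

Eve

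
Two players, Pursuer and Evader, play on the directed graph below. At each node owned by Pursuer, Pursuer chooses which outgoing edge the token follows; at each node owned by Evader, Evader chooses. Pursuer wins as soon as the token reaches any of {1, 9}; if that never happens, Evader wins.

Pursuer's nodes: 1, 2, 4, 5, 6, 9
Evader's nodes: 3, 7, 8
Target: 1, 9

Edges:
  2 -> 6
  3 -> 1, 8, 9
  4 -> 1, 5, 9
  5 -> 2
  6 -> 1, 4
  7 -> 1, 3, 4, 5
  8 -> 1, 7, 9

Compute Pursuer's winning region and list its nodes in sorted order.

1, 2, 4, 5, 6, 9

A0 = {1, 9}
A1: add {4, 6} — 4 (Pursuer) has 4→1; 6 (Pursuer) has 6→1.
A2: add {2} — 2 (Pursuer) has 2→6.
A3: add {5} — 5 (Pursuer) has 5→2.
A4 = A3; e.g. 3 (Evader) can still go to 8. Fixed point.
Pursuer's winning region = {1, 2, 4, 5, 6, 9}.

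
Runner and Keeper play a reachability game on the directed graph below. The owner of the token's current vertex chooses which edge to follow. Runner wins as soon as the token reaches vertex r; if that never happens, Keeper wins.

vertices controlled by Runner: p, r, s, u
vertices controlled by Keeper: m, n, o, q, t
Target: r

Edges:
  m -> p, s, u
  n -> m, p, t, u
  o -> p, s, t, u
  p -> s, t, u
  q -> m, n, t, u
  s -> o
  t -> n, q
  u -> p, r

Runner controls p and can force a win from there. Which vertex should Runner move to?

u

A0 = {r}
A1: add {u} — u (Runner) has u→r.
A2: add {p} — p (Runner) has p→u.
A3 = A2; e.g. m (Keeper) can still go to s. Fixed point.
From p, successor u is in the attractor (rank 1); the other successors s, t are not.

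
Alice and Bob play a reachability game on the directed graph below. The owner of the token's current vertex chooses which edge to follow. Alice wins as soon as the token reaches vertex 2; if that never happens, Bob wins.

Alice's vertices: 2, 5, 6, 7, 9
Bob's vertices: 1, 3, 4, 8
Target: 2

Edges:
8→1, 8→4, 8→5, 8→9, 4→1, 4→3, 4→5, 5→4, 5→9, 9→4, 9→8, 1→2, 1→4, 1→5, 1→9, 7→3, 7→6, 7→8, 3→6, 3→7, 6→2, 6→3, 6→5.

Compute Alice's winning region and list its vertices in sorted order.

A0 = {2}
A1: add {6} — 6 (Alice) has 6→2.
A2: add {7} — 7 (Alice) has 7→6.
A3: add {3} — 3 (Bob): all of {6, 7} already in.
A4 = A3; e.g. 1 (Bob) can still go to 4. Fixed point.
Alice's winning region = {2, 3, 6, 7}.

2, 3, 6, 7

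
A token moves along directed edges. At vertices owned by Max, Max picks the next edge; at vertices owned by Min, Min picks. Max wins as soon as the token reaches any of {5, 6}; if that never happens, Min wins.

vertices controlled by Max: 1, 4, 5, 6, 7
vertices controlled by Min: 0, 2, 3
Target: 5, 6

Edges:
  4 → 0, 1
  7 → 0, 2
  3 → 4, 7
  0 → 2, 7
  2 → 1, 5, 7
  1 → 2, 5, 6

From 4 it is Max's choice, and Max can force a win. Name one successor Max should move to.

A0 = {5, 6}
A1: add {1} — 1 (Max) has 1→5.
A2: add {4} — 4 (Max) has 4→1.
A3 = A2; e.g. 0 (Min) can still go to 2. Fixed point.
From 4, successor 1 is in the attractor (rank 1); the other successor 0 is not.

1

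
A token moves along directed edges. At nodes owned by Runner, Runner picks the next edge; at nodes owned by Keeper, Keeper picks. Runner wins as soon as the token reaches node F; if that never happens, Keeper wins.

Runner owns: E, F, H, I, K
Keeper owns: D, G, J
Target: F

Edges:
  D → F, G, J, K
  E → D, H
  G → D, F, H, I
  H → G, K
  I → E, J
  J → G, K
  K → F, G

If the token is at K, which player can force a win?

A0 = {F}
A1: add {K} — K (Runner) has K→F.
K ∈ A1, so Runner can force the target.

Runner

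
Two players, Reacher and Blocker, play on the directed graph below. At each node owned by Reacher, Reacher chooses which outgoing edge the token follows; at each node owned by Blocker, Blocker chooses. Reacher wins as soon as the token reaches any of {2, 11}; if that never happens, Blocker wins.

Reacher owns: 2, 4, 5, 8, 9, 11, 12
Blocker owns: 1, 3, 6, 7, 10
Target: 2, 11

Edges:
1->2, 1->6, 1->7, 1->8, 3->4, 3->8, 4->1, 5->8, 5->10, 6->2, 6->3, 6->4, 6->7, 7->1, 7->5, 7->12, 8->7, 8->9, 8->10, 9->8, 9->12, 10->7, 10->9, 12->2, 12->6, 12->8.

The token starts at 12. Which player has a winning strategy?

A0 = {2, 11}
A1: add {12} — 12 (Reacher) has 12→2.
12 ∈ A1, so Reacher can force the target.

Reacher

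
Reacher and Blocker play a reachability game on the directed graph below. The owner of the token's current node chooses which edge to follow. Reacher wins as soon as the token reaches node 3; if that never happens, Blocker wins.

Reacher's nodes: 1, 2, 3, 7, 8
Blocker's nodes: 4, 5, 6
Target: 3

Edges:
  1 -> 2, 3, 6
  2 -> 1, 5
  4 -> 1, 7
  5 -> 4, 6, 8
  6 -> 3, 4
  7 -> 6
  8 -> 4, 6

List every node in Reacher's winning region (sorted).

1, 2, 3

A0 = {3}
A1: add {1} — 1 (Reacher) has 1→3.
A2: add {2} — 2 (Reacher) has 2→1.
A3 = A2; e.g. 4 (Blocker) can still go to 7. Fixed point.
Reacher's winning region = {1, 2, 3}.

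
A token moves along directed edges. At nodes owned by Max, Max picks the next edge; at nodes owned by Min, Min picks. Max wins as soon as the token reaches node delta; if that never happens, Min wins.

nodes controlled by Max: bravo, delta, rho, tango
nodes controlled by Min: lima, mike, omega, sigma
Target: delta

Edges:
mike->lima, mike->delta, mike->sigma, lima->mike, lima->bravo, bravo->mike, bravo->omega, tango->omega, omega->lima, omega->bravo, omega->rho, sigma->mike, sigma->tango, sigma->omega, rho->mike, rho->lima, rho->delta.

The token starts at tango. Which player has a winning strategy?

Min

A0 = {delta}
A1: add {rho} — rho (Max) has rho→delta.
A2 = A1; e.g. mike (Min) can still go to lima. Fixed point.
tango never enters the attractor, so Min can avoid the target forever.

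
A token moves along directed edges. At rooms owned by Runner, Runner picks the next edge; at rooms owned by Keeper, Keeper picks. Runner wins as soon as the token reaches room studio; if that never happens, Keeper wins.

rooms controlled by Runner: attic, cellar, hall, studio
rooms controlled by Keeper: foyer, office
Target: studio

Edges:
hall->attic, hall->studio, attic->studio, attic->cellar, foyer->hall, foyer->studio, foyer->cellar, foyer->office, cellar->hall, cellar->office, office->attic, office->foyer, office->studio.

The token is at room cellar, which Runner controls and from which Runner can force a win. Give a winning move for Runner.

A0 = {studio}
A1: add {attic, hall} — hall (Runner) has hall→studio; attic (Runner) has attic→studio.
A2: add {cellar} — cellar (Runner) has cellar→hall.
A3 = A2; e.g. foyer (Keeper) can still go to office. Fixed point.
From cellar, successor hall is in the attractor (rank 1); the other successor office is not.

hall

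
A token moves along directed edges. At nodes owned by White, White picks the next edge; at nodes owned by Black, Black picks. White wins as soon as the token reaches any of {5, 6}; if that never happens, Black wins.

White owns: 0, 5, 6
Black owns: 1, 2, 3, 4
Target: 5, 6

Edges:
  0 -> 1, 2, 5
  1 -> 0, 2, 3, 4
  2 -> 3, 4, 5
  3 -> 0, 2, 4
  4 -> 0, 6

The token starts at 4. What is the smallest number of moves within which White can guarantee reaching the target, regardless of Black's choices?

A0 = {5, 6}
A1: add {0} — 0 (White) has 0→5.
A2: add {4} — 4 (Black): all of {0, 6} already in.
A3 = A2; e.g. 1 (Black) can still go to 2. Fixed point.
4 enters the attractor at level 2, so White can force the target in 2 moves from there.

2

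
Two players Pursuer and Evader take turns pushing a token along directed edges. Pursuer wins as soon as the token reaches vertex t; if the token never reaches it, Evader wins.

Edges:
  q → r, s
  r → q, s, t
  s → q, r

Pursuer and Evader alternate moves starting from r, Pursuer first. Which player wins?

Track states (vertex, player-to-move).
A0 = {(t,Pursuer), (t,Evader)}
A1: add {(r,Pursuer)}.
(r,Pursuer) ∈ A1 ⇒ Pursuer forces the target.

Pursuer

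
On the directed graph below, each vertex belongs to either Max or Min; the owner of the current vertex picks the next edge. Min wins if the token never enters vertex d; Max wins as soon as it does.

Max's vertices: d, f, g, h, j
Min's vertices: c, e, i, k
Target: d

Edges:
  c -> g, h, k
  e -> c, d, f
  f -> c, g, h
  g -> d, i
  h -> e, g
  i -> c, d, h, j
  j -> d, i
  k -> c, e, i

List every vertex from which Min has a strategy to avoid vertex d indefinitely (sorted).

A0 = {d}
A1: add {g, j} — g (Max) has g→d; j (Max) has j→d.
A2: add {f, h} — f (Max) has f→g; h (Max) has h→g.
A3 = A2; e.g. c (Min) can still go to k. Fixed point.
Max's attractor = {d, f, g, h, j}; Min avoids the target exactly from the complement.

c, e, i, k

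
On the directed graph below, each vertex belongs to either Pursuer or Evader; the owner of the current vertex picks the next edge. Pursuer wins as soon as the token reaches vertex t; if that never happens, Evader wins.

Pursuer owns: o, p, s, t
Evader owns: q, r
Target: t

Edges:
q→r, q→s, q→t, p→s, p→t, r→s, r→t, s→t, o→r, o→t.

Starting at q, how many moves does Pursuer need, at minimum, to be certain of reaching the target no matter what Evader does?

3

A0 = {t}
A1: add {o, p, s} — o (Pursuer) has o→t; p (Pursuer) has p→t; s (Pursuer) has s→t.
A2: add {r} — r (Evader): all of {s, t} already in.
A3: add {q} — q (Evader): all of {r, s, t} already in.
A3 = all vertices. Fixed point.
q enters the attractor at level 3, so Pursuer can force the target in 3 moves from there.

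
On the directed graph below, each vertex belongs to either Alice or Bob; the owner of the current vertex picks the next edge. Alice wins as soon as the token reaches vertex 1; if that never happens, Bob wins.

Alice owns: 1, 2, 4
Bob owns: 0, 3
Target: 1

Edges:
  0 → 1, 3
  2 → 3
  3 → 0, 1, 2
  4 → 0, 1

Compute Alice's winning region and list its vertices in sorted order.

1, 4

A0 = {1}
A1: add {4} — 4 (Alice) has 4→1.
A2 = A1; e.g. 0 (Bob) can still go to 3. Fixed point.
Alice's winning region = {1, 4}.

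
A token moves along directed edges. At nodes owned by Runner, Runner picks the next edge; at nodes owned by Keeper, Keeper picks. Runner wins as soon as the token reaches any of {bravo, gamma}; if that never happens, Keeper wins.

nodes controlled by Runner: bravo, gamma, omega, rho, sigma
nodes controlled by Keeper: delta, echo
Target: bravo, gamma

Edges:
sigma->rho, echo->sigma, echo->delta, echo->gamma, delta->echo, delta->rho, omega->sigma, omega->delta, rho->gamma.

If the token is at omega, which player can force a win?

Runner

A0 = {bravo, gamma}
A1: add {rho} — rho (Runner) has rho→gamma.
A2: add {sigma} — sigma (Runner) has sigma→rho.
A3: add {omega} — omega (Runner) has omega→sigma.
A4 = A3; e.g. echo (Keeper) can still go to delta. Fixed point.
omega ∈ A3, so Runner can force the target.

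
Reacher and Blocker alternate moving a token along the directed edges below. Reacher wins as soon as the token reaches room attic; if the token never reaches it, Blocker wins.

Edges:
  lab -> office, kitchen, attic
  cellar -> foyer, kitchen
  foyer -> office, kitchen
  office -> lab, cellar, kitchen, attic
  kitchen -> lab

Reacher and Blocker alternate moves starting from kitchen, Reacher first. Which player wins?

Track states (vertex, player-to-move).
A0 = {(attic,Reacher), (attic,Blocker)}
A1: add {(lab,Reacher), (office,Reacher)}.
A2: add {(kitchen,Blocker)}.
A3: add {(cellar,Reacher), (foyer,Reacher)}.
A4 = A3; e.g. (lab,Blocker) stays out. (kitchen,Reacher) never enters ⇒ Blocker avoids the target.

Blocker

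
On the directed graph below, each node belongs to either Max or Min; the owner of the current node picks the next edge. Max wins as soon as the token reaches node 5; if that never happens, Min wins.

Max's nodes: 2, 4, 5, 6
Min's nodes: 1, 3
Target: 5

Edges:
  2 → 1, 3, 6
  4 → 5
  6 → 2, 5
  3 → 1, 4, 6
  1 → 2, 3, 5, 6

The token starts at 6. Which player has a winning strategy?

Max

A0 = {5}
A1: add {4, 6} — 4 (Max) has 4→5; 6 (Max) has 6→5.
6 ∈ A1, so Max can force the target.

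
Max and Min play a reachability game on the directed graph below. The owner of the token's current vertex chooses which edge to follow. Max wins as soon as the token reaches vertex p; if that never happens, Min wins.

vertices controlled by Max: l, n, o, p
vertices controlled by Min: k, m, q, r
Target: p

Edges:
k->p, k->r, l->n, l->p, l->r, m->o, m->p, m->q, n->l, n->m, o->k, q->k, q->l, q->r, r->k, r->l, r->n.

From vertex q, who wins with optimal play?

A0 = {p}
A1: add {l} — l (Max) has l→p.
A2: add {n} — n (Max) has n→l.
A3 = A2; e.g. k (Min) can still go to r. Fixed point.
q never enters the attractor, so Min can avoid the target forever.

Min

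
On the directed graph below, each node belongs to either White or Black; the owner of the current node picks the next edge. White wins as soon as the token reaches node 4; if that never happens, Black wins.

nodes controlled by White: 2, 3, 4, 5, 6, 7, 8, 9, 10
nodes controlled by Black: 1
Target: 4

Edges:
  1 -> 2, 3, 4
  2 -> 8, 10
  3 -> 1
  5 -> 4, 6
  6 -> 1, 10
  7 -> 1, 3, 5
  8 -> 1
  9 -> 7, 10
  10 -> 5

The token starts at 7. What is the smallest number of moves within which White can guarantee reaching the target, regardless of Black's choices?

A0 = {4}
A1: add {5} — 5 (White) has 5→4.
A2: add {7, 10} — 7 (White) has 7→5; 10 (White) has 10→5.
7 enters the attractor at level 2, so White can force the target in 2 moves from there.

2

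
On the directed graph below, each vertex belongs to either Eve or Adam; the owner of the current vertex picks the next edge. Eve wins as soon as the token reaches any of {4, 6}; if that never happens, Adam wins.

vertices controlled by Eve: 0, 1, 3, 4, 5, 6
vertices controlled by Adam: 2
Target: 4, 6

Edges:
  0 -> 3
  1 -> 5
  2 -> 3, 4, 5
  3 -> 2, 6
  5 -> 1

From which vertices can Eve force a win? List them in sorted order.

0, 3, 4, 6

A0 = {4, 6}
A1: add {3} — 3 (Eve) has 3→6.
A2: add {0} — 0 (Eve) has 0→3.
A3 = A2; e.g. 1 (Eve) has no edge into A2. Fixed point.
Eve's winning region = {0, 3, 4, 6}.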